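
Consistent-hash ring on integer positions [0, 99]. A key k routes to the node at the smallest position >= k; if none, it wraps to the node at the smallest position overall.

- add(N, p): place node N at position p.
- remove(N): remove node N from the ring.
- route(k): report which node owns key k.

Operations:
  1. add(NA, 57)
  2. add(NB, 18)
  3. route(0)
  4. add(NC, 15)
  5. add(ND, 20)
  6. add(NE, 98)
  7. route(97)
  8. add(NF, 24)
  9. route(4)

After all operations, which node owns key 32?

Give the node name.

Answer: NA

Derivation:
Op 1: add NA@57 -> ring=[57:NA]
Op 2: add NB@18 -> ring=[18:NB,57:NA]
Op 3: route key 0: smallest pos >= 0 is 18 -> NB
Op 4: add NC@15 -> ring=[15:NC,18:NB,57:NA]
Op 5: add ND@20 -> ring=[15:NC,18:NB,20:ND,57:NA]
Op 6: add NE@98 -> ring=[15:NC,18:NB,20:ND,57:NA,98:NE]
Op 7: route key 97: smallest pos >= 97 is 98 -> NE
Op 8: add NF@24 -> ring=[15:NC,18:NB,20:ND,24:NF,57:NA,98:NE]
Op 9: route key 4: smallest pos >= 4 is 15 -> NC
Final route key 32: smallest pos >= 32 is 57 -> NA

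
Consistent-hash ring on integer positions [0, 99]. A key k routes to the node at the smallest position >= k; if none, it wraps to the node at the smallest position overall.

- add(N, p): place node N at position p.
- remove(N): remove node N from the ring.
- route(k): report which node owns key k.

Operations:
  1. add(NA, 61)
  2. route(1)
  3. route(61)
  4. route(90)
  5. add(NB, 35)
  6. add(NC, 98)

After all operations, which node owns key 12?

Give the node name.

Op 1: add NA@61 -> ring=[61:NA]
Op 2: route key 1: smallest pos >= 1 is 61 -> NA
Op 3: route key 61: smallest pos >= 61 is 61 -> NA
Op 4: route key 90: none >= 90, wrap to smallest pos 61 -> NA
Op 5: add NB@35 -> ring=[35:NB,61:NA]
Op 6: add NC@98 -> ring=[35:NB,61:NA,98:NC]
Final route key 12: smallest pos >= 12 is 35 -> NB

Answer: NB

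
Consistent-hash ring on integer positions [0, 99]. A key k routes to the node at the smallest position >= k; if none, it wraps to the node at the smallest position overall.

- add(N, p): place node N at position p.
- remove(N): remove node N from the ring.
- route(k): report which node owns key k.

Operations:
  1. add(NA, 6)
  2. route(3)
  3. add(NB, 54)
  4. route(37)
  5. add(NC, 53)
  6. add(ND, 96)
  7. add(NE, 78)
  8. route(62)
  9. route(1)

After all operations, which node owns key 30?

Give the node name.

Answer: NC

Derivation:
Op 1: add NA@6 -> ring=[6:NA]
Op 2: route key 3: smallest pos >= 3 is 6 -> NA
Op 3: add NB@54 -> ring=[6:NA,54:NB]
Op 4: route key 37: smallest pos >= 37 is 54 -> NB
Op 5: add NC@53 -> ring=[6:NA,53:NC,54:NB]
Op 6: add ND@96 -> ring=[6:NA,53:NC,54:NB,96:ND]
Op 7: add NE@78 -> ring=[6:NA,53:NC,54:NB,78:NE,96:ND]
Op 8: route key 62: smallest pos >= 62 is 78 -> NE
Op 9: route key 1: smallest pos >= 1 is 6 -> NA
Final route key 30: smallest pos >= 30 is 53 -> NC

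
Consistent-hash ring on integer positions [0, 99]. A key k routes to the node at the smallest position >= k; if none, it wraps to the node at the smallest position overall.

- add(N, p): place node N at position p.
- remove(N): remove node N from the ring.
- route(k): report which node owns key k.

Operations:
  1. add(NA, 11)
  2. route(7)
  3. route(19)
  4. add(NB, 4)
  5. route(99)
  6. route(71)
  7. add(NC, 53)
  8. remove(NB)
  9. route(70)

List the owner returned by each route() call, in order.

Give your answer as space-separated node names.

Answer: NA NA NB NB NA

Derivation:
Op 1: add NA@11 -> ring=[11:NA]
Op 2: route key 7: smallest pos >= 7 is 11 -> NA
Op 3: route key 19: none >= 19, wrap to smallest pos 11 -> NA
Op 4: add NB@4 -> ring=[4:NB,11:NA]
Op 5: route key 99: none >= 99, wrap to smallest pos 4 -> NB
Op 6: route key 71: none >= 71, wrap to smallest pos 4 -> NB
Op 7: add NC@53 -> ring=[4:NB,11:NA,53:NC]
Op 8: remove NB -> ring=[11:NA,53:NC]
Op 9: route key 70: none >= 70, wrap to smallest pos 11 -> NA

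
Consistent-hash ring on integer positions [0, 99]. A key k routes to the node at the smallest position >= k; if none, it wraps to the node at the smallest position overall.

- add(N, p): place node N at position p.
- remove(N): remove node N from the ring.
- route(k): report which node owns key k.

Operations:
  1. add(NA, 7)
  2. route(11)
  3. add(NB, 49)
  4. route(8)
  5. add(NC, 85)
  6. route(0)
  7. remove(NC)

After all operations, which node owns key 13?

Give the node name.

Answer: NB

Derivation:
Op 1: add NA@7 -> ring=[7:NA]
Op 2: route key 11: none >= 11, wrap to smallest pos 7 -> NA
Op 3: add NB@49 -> ring=[7:NA,49:NB]
Op 4: route key 8: smallest pos >= 8 is 49 -> NB
Op 5: add NC@85 -> ring=[7:NA,49:NB,85:NC]
Op 6: route key 0: smallest pos >= 0 is 7 -> NA
Op 7: remove NC -> ring=[7:NA,49:NB]
Final route key 13: smallest pos >= 13 is 49 -> NB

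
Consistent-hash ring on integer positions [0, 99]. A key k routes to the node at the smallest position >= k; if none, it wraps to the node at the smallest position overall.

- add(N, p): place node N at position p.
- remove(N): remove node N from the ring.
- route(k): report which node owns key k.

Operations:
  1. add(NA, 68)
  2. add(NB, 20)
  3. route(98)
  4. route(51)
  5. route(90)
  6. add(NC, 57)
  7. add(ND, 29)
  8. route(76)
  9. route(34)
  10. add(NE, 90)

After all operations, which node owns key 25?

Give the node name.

Answer: ND

Derivation:
Op 1: add NA@68 -> ring=[68:NA]
Op 2: add NB@20 -> ring=[20:NB,68:NA]
Op 3: route key 98: none >= 98, wrap to smallest pos 20 -> NB
Op 4: route key 51: smallest pos >= 51 is 68 -> NA
Op 5: route key 90: none >= 90, wrap to smallest pos 20 -> NB
Op 6: add NC@57 -> ring=[20:NB,57:NC,68:NA]
Op 7: add ND@29 -> ring=[20:NB,29:ND,57:NC,68:NA]
Op 8: route key 76: none >= 76, wrap to smallest pos 20 -> NB
Op 9: route key 34: smallest pos >= 34 is 57 -> NC
Op 10: add NE@90 -> ring=[20:NB,29:ND,57:NC,68:NA,90:NE]
Final route key 25: smallest pos >= 25 is 29 -> ND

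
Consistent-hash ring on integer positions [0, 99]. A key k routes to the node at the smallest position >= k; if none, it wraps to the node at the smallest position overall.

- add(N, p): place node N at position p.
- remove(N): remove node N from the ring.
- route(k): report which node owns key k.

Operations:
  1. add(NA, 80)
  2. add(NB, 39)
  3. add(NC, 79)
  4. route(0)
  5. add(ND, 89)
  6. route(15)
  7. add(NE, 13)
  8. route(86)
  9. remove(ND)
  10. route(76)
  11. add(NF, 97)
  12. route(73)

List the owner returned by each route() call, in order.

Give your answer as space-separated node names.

Op 1: add NA@80 -> ring=[80:NA]
Op 2: add NB@39 -> ring=[39:NB,80:NA]
Op 3: add NC@79 -> ring=[39:NB,79:NC,80:NA]
Op 4: route key 0: smallest pos >= 0 is 39 -> NB
Op 5: add ND@89 -> ring=[39:NB,79:NC,80:NA,89:ND]
Op 6: route key 15: smallest pos >= 15 is 39 -> NB
Op 7: add NE@13 -> ring=[13:NE,39:NB,79:NC,80:NA,89:ND]
Op 8: route key 86: smallest pos >= 86 is 89 -> ND
Op 9: remove ND -> ring=[13:NE,39:NB,79:NC,80:NA]
Op 10: route key 76: smallest pos >= 76 is 79 -> NC
Op 11: add NF@97 -> ring=[13:NE,39:NB,79:NC,80:NA,97:NF]
Op 12: route key 73: smallest pos >= 73 is 79 -> NC

Answer: NB NB ND NC NC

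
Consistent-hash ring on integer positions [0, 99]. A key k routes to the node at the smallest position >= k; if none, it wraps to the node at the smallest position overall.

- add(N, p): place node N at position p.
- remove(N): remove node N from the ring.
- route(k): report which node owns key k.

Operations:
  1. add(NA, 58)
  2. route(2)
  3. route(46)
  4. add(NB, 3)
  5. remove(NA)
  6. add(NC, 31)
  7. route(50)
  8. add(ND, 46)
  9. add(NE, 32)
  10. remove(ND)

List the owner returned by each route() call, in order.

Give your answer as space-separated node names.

Op 1: add NA@58 -> ring=[58:NA]
Op 2: route key 2: smallest pos >= 2 is 58 -> NA
Op 3: route key 46: smallest pos >= 46 is 58 -> NA
Op 4: add NB@3 -> ring=[3:NB,58:NA]
Op 5: remove NA -> ring=[3:NB]
Op 6: add NC@31 -> ring=[3:NB,31:NC]
Op 7: route key 50: none >= 50, wrap to smallest pos 3 -> NB
Op 8: add ND@46 -> ring=[3:NB,31:NC,46:ND]
Op 9: add NE@32 -> ring=[3:NB,31:NC,32:NE,46:ND]
Op 10: remove ND -> ring=[3:NB,31:NC,32:NE]

Answer: NA NA NB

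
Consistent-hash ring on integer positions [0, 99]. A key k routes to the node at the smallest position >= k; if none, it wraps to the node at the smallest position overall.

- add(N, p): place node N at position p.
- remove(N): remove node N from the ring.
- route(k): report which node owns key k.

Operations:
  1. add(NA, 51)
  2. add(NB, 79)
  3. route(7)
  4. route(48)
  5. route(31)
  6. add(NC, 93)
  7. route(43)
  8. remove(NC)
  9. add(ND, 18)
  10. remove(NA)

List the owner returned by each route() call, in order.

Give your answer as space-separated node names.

Answer: NA NA NA NA

Derivation:
Op 1: add NA@51 -> ring=[51:NA]
Op 2: add NB@79 -> ring=[51:NA,79:NB]
Op 3: route key 7: smallest pos >= 7 is 51 -> NA
Op 4: route key 48: smallest pos >= 48 is 51 -> NA
Op 5: route key 31: smallest pos >= 31 is 51 -> NA
Op 6: add NC@93 -> ring=[51:NA,79:NB,93:NC]
Op 7: route key 43: smallest pos >= 43 is 51 -> NA
Op 8: remove NC -> ring=[51:NA,79:NB]
Op 9: add ND@18 -> ring=[18:ND,51:NA,79:NB]
Op 10: remove NA -> ring=[18:ND,79:NB]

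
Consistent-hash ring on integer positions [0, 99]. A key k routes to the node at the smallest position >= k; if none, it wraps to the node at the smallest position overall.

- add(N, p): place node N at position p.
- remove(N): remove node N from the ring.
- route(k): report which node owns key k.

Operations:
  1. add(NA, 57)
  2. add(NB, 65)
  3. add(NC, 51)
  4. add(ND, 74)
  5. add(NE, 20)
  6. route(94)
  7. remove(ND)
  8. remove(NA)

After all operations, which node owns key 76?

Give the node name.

Answer: NE

Derivation:
Op 1: add NA@57 -> ring=[57:NA]
Op 2: add NB@65 -> ring=[57:NA,65:NB]
Op 3: add NC@51 -> ring=[51:NC,57:NA,65:NB]
Op 4: add ND@74 -> ring=[51:NC,57:NA,65:NB,74:ND]
Op 5: add NE@20 -> ring=[20:NE,51:NC,57:NA,65:NB,74:ND]
Op 6: route key 94: none >= 94, wrap to smallest pos 20 -> NE
Op 7: remove ND -> ring=[20:NE,51:NC,57:NA,65:NB]
Op 8: remove NA -> ring=[20:NE,51:NC,65:NB]
Final route key 76: none >= 76, wrap to smallest pos 20 -> NE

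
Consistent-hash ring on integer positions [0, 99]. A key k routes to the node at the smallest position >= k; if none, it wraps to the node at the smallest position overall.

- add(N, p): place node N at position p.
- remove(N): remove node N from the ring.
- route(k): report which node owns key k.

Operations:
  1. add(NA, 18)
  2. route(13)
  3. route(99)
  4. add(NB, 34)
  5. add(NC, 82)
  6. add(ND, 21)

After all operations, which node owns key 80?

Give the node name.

Answer: NC

Derivation:
Op 1: add NA@18 -> ring=[18:NA]
Op 2: route key 13: smallest pos >= 13 is 18 -> NA
Op 3: route key 99: none >= 99, wrap to smallest pos 18 -> NA
Op 4: add NB@34 -> ring=[18:NA,34:NB]
Op 5: add NC@82 -> ring=[18:NA,34:NB,82:NC]
Op 6: add ND@21 -> ring=[18:NA,21:ND,34:NB,82:NC]
Final route key 80: smallest pos >= 80 is 82 -> NC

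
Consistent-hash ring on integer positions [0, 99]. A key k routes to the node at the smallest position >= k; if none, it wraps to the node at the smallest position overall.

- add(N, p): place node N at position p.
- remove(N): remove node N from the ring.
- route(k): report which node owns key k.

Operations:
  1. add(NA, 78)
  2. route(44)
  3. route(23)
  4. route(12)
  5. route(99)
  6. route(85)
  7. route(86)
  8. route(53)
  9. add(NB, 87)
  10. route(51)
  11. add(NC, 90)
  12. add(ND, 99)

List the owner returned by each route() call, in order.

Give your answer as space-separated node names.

Answer: NA NA NA NA NA NA NA NA

Derivation:
Op 1: add NA@78 -> ring=[78:NA]
Op 2: route key 44: smallest pos >= 44 is 78 -> NA
Op 3: route key 23: smallest pos >= 23 is 78 -> NA
Op 4: route key 12: smallest pos >= 12 is 78 -> NA
Op 5: route key 99: none >= 99, wrap to smallest pos 78 -> NA
Op 6: route key 85: none >= 85, wrap to smallest pos 78 -> NA
Op 7: route key 86: none >= 86, wrap to smallest pos 78 -> NA
Op 8: route key 53: smallest pos >= 53 is 78 -> NA
Op 9: add NB@87 -> ring=[78:NA,87:NB]
Op 10: route key 51: smallest pos >= 51 is 78 -> NA
Op 11: add NC@90 -> ring=[78:NA,87:NB,90:NC]
Op 12: add ND@99 -> ring=[78:NA,87:NB,90:NC,99:ND]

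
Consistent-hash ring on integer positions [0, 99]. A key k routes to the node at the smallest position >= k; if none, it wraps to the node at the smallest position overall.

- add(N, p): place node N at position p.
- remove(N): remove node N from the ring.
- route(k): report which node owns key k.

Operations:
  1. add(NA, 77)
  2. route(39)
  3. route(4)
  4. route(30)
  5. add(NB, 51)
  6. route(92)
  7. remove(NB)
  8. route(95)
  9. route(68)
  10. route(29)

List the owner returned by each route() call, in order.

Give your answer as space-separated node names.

Op 1: add NA@77 -> ring=[77:NA]
Op 2: route key 39: smallest pos >= 39 is 77 -> NA
Op 3: route key 4: smallest pos >= 4 is 77 -> NA
Op 4: route key 30: smallest pos >= 30 is 77 -> NA
Op 5: add NB@51 -> ring=[51:NB,77:NA]
Op 6: route key 92: none >= 92, wrap to smallest pos 51 -> NB
Op 7: remove NB -> ring=[77:NA]
Op 8: route key 95: none >= 95, wrap to smallest pos 77 -> NA
Op 9: route key 68: smallest pos >= 68 is 77 -> NA
Op 10: route key 29: smallest pos >= 29 is 77 -> NA

Answer: NA NA NA NB NA NA NA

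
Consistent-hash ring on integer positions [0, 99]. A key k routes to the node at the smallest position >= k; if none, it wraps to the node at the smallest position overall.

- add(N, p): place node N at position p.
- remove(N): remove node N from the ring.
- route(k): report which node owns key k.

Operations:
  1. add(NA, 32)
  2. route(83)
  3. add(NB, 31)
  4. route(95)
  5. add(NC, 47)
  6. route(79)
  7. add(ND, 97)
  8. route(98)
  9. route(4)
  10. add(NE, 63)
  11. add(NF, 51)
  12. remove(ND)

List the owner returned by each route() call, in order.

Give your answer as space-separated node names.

Op 1: add NA@32 -> ring=[32:NA]
Op 2: route key 83: none >= 83, wrap to smallest pos 32 -> NA
Op 3: add NB@31 -> ring=[31:NB,32:NA]
Op 4: route key 95: none >= 95, wrap to smallest pos 31 -> NB
Op 5: add NC@47 -> ring=[31:NB,32:NA,47:NC]
Op 6: route key 79: none >= 79, wrap to smallest pos 31 -> NB
Op 7: add ND@97 -> ring=[31:NB,32:NA,47:NC,97:ND]
Op 8: route key 98: none >= 98, wrap to smallest pos 31 -> NB
Op 9: route key 4: smallest pos >= 4 is 31 -> NB
Op 10: add NE@63 -> ring=[31:NB,32:NA,47:NC,63:NE,97:ND]
Op 11: add NF@51 -> ring=[31:NB,32:NA,47:NC,51:NF,63:NE,97:ND]
Op 12: remove ND -> ring=[31:NB,32:NA,47:NC,51:NF,63:NE]

Answer: NA NB NB NB NB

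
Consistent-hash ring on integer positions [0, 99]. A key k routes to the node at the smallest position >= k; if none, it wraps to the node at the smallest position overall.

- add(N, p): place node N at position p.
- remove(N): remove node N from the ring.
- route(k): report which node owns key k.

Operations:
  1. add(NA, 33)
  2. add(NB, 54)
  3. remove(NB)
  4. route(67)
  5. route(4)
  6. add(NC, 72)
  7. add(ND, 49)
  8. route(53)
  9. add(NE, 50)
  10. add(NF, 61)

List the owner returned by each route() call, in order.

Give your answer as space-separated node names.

Answer: NA NA NC

Derivation:
Op 1: add NA@33 -> ring=[33:NA]
Op 2: add NB@54 -> ring=[33:NA,54:NB]
Op 3: remove NB -> ring=[33:NA]
Op 4: route key 67: none >= 67, wrap to smallest pos 33 -> NA
Op 5: route key 4: smallest pos >= 4 is 33 -> NA
Op 6: add NC@72 -> ring=[33:NA,72:NC]
Op 7: add ND@49 -> ring=[33:NA,49:ND,72:NC]
Op 8: route key 53: smallest pos >= 53 is 72 -> NC
Op 9: add NE@50 -> ring=[33:NA,49:ND,50:NE,72:NC]
Op 10: add NF@61 -> ring=[33:NA,49:ND,50:NE,61:NF,72:NC]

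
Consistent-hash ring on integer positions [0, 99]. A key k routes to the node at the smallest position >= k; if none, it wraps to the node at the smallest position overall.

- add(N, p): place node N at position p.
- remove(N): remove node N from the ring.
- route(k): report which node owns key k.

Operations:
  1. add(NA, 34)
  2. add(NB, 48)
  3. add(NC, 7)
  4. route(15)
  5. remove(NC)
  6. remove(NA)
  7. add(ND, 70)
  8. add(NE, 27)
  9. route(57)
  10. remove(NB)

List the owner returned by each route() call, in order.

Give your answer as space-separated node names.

Answer: NA ND

Derivation:
Op 1: add NA@34 -> ring=[34:NA]
Op 2: add NB@48 -> ring=[34:NA,48:NB]
Op 3: add NC@7 -> ring=[7:NC,34:NA,48:NB]
Op 4: route key 15: smallest pos >= 15 is 34 -> NA
Op 5: remove NC -> ring=[34:NA,48:NB]
Op 6: remove NA -> ring=[48:NB]
Op 7: add ND@70 -> ring=[48:NB,70:ND]
Op 8: add NE@27 -> ring=[27:NE,48:NB,70:ND]
Op 9: route key 57: smallest pos >= 57 is 70 -> ND
Op 10: remove NB -> ring=[27:NE,70:ND]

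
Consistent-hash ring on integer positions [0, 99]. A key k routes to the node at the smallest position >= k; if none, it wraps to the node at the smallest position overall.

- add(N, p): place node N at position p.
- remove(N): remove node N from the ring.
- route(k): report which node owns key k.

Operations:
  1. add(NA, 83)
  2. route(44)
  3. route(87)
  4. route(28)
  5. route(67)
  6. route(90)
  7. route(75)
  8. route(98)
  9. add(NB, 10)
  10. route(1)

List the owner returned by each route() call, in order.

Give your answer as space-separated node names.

Op 1: add NA@83 -> ring=[83:NA]
Op 2: route key 44: smallest pos >= 44 is 83 -> NA
Op 3: route key 87: none >= 87, wrap to smallest pos 83 -> NA
Op 4: route key 28: smallest pos >= 28 is 83 -> NA
Op 5: route key 67: smallest pos >= 67 is 83 -> NA
Op 6: route key 90: none >= 90, wrap to smallest pos 83 -> NA
Op 7: route key 75: smallest pos >= 75 is 83 -> NA
Op 8: route key 98: none >= 98, wrap to smallest pos 83 -> NA
Op 9: add NB@10 -> ring=[10:NB,83:NA]
Op 10: route key 1: smallest pos >= 1 is 10 -> NB

Answer: NA NA NA NA NA NA NA NB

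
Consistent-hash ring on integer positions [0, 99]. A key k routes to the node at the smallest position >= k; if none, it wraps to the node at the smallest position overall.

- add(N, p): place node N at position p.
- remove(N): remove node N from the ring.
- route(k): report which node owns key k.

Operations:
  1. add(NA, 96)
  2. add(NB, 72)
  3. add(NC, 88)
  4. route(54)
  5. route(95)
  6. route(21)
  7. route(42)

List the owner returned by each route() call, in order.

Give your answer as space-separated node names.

Answer: NB NA NB NB

Derivation:
Op 1: add NA@96 -> ring=[96:NA]
Op 2: add NB@72 -> ring=[72:NB,96:NA]
Op 3: add NC@88 -> ring=[72:NB,88:NC,96:NA]
Op 4: route key 54: smallest pos >= 54 is 72 -> NB
Op 5: route key 95: smallest pos >= 95 is 96 -> NA
Op 6: route key 21: smallest pos >= 21 is 72 -> NB
Op 7: route key 42: smallest pos >= 42 is 72 -> NB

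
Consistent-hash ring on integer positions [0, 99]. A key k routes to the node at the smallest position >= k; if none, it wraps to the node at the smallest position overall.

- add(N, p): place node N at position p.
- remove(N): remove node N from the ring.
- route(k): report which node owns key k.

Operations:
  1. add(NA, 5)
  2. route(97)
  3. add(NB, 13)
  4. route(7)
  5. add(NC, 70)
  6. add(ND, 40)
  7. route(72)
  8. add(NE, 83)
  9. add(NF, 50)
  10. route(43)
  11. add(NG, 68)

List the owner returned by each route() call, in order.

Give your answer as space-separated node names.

Answer: NA NB NA NF

Derivation:
Op 1: add NA@5 -> ring=[5:NA]
Op 2: route key 97: none >= 97, wrap to smallest pos 5 -> NA
Op 3: add NB@13 -> ring=[5:NA,13:NB]
Op 4: route key 7: smallest pos >= 7 is 13 -> NB
Op 5: add NC@70 -> ring=[5:NA,13:NB,70:NC]
Op 6: add ND@40 -> ring=[5:NA,13:NB,40:ND,70:NC]
Op 7: route key 72: none >= 72, wrap to smallest pos 5 -> NA
Op 8: add NE@83 -> ring=[5:NA,13:NB,40:ND,70:NC,83:NE]
Op 9: add NF@50 -> ring=[5:NA,13:NB,40:ND,50:NF,70:NC,83:NE]
Op 10: route key 43: smallest pos >= 43 is 50 -> NF
Op 11: add NG@68 -> ring=[5:NA,13:NB,40:ND,50:NF,68:NG,70:NC,83:NE]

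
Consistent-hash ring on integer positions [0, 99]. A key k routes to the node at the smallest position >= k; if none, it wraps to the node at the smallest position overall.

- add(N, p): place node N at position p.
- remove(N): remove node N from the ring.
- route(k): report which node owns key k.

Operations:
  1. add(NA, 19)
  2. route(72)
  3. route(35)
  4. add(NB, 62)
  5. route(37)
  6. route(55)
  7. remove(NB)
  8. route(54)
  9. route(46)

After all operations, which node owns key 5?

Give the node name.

Answer: NA

Derivation:
Op 1: add NA@19 -> ring=[19:NA]
Op 2: route key 72: none >= 72, wrap to smallest pos 19 -> NA
Op 3: route key 35: none >= 35, wrap to smallest pos 19 -> NA
Op 4: add NB@62 -> ring=[19:NA,62:NB]
Op 5: route key 37: smallest pos >= 37 is 62 -> NB
Op 6: route key 55: smallest pos >= 55 is 62 -> NB
Op 7: remove NB -> ring=[19:NA]
Op 8: route key 54: none >= 54, wrap to smallest pos 19 -> NA
Op 9: route key 46: none >= 46, wrap to smallest pos 19 -> NA
Final route key 5: smallest pos >= 5 is 19 -> NA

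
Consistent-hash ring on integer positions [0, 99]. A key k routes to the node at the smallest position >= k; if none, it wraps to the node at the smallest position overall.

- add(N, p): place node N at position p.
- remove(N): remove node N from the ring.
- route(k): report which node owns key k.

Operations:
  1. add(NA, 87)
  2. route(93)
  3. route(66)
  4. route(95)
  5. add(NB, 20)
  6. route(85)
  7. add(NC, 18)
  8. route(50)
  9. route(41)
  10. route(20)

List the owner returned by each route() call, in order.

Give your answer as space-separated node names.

Op 1: add NA@87 -> ring=[87:NA]
Op 2: route key 93: none >= 93, wrap to smallest pos 87 -> NA
Op 3: route key 66: smallest pos >= 66 is 87 -> NA
Op 4: route key 95: none >= 95, wrap to smallest pos 87 -> NA
Op 5: add NB@20 -> ring=[20:NB,87:NA]
Op 6: route key 85: smallest pos >= 85 is 87 -> NA
Op 7: add NC@18 -> ring=[18:NC,20:NB,87:NA]
Op 8: route key 50: smallest pos >= 50 is 87 -> NA
Op 9: route key 41: smallest pos >= 41 is 87 -> NA
Op 10: route key 20: smallest pos >= 20 is 20 -> NB

Answer: NA NA NA NA NA NA NB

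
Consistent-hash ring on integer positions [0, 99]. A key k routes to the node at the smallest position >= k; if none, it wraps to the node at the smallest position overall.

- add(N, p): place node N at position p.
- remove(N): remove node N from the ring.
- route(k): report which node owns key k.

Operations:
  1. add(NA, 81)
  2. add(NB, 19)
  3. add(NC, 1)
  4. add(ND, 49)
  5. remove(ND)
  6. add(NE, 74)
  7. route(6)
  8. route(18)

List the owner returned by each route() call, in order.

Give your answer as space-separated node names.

Op 1: add NA@81 -> ring=[81:NA]
Op 2: add NB@19 -> ring=[19:NB,81:NA]
Op 3: add NC@1 -> ring=[1:NC,19:NB,81:NA]
Op 4: add ND@49 -> ring=[1:NC,19:NB,49:ND,81:NA]
Op 5: remove ND -> ring=[1:NC,19:NB,81:NA]
Op 6: add NE@74 -> ring=[1:NC,19:NB,74:NE,81:NA]
Op 7: route key 6: smallest pos >= 6 is 19 -> NB
Op 8: route key 18: smallest pos >= 18 is 19 -> NB

Answer: NB NB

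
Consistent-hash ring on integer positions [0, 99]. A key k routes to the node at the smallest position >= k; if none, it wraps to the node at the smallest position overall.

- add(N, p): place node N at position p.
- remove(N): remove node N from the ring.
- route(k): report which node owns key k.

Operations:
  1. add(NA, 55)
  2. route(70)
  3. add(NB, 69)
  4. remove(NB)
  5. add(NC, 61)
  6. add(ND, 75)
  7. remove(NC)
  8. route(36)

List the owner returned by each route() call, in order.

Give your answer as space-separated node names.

Op 1: add NA@55 -> ring=[55:NA]
Op 2: route key 70: none >= 70, wrap to smallest pos 55 -> NA
Op 3: add NB@69 -> ring=[55:NA,69:NB]
Op 4: remove NB -> ring=[55:NA]
Op 5: add NC@61 -> ring=[55:NA,61:NC]
Op 6: add ND@75 -> ring=[55:NA,61:NC,75:ND]
Op 7: remove NC -> ring=[55:NA,75:ND]
Op 8: route key 36: smallest pos >= 36 is 55 -> NA

Answer: NA NA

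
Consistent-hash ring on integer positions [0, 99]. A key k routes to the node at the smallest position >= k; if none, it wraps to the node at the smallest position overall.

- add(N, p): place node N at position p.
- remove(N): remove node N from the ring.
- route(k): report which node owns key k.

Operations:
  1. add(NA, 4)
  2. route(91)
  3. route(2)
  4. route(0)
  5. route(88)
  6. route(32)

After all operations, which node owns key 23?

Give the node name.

Answer: NA

Derivation:
Op 1: add NA@4 -> ring=[4:NA]
Op 2: route key 91: none >= 91, wrap to smallest pos 4 -> NA
Op 3: route key 2: smallest pos >= 2 is 4 -> NA
Op 4: route key 0: smallest pos >= 0 is 4 -> NA
Op 5: route key 88: none >= 88, wrap to smallest pos 4 -> NA
Op 6: route key 32: none >= 32, wrap to smallest pos 4 -> NA
Final route key 23: none >= 23, wrap to smallest pos 4 -> NA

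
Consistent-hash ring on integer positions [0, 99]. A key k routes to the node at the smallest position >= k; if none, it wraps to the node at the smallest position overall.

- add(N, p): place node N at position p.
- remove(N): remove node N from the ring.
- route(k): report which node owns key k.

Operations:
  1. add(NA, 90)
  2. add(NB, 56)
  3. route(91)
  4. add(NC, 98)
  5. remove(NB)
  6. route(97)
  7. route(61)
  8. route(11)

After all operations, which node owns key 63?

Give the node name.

Answer: NA

Derivation:
Op 1: add NA@90 -> ring=[90:NA]
Op 2: add NB@56 -> ring=[56:NB,90:NA]
Op 3: route key 91: none >= 91, wrap to smallest pos 56 -> NB
Op 4: add NC@98 -> ring=[56:NB,90:NA,98:NC]
Op 5: remove NB -> ring=[90:NA,98:NC]
Op 6: route key 97: smallest pos >= 97 is 98 -> NC
Op 7: route key 61: smallest pos >= 61 is 90 -> NA
Op 8: route key 11: smallest pos >= 11 is 90 -> NA
Final route key 63: smallest pos >= 63 is 90 -> NA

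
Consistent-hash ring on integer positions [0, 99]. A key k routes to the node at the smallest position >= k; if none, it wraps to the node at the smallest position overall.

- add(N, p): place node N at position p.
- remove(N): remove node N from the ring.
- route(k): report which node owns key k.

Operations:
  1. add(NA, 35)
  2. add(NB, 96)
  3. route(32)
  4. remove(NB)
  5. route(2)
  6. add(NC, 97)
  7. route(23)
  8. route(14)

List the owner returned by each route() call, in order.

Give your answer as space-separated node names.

Answer: NA NA NA NA

Derivation:
Op 1: add NA@35 -> ring=[35:NA]
Op 2: add NB@96 -> ring=[35:NA,96:NB]
Op 3: route key 32: smallest pos >= 32 is 35 -> NA
Op 4: remove NB -> ring=[35:NA]
Op 5: route key 2: smallest pos >= 2 is 35 -> NA
Op 6: add NC@97 -> ring=[35:NA,97:NC]
Op 7: route key 23: smallest pos >= 23 is 35 -> NA
Op 8: route key 14: smallest pos >= 14 is 35 -> NA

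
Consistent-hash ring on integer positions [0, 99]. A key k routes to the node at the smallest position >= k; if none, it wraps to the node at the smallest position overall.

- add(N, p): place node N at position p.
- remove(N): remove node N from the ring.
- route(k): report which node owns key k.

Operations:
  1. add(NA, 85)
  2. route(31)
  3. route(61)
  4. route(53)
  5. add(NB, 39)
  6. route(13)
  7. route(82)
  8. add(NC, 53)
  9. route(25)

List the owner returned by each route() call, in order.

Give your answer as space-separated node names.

Answer: NA NA NA NB NA NB

Derivation:
Op 1: add NA@85 -> ring=[85:NA]
Op 2: route key 31: smallest pos >= 31 is 85 -> NA
Op 3: route key 61: smallest pos >= 61 is 85 -> NA
Op 4: route key 53: smallest pos >= 53 is 85 -> NA
Op 5: add NB@39 -> ring=[39:NB,85:NA]
Op 6: route key 13: smallest pos >= 13 is 39 -> NB
Op 7: route key 82: smallest pos >= 82 is 85 -> NA
Op 8: add NC@53 -> ring=[39:NB,53:NC,85:NA]
Op 9: route key 25: smallest pos >= 25 is 39 -> NB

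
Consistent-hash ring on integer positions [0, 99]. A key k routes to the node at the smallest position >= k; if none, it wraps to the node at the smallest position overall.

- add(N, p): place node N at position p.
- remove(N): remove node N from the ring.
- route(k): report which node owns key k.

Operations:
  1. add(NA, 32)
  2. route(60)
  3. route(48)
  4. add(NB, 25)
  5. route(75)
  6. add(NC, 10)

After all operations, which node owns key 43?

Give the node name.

Op 1: add NA@32 -> ring=[32:NA]
Op 2: route key 60: none >= 60, wrap to smallest pos 32 -> NA
Op 3: route key 48: none >= 48, wrap to smallest pos 32 -> NA
Op 4: add NB@25 -> ring=[25:NB,32:NA]
Op 5: route key 75: none >= 75, wrap to smallest pos 25 -> NB
Op 6: add NC@10 -> ring=[10:NC,25:NB,32:NA]
Final route key 43: none >= 43, wrap to smallest pos 10 -> NC

Answer: NC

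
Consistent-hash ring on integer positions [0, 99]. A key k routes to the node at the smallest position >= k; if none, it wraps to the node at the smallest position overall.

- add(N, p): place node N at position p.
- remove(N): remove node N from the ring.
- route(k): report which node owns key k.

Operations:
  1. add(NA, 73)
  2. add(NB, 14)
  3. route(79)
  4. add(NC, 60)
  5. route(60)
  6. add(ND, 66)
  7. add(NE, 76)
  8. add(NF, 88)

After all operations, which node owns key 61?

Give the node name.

Answer: ND

Derivation:
Op 1: add NA@73 -> ring=[73:NA]
Op 2: add NB@14 -> ring=[14:NB,73:NA]
Op 3: route key 79: none >= 79, wrap to smallest pos 14 -> NB
Op 4: add NC@60 -> ring=[14:NB,60:NC,73:NA]
Op 5: route key 60: smallest pos >= 60 is 60 -> NC
Op 6: add ND@66 -> ring=[14:NB,60:NC,66:ND,73:NA]
Op 7: add NE@76 -> ring=[14:NB,60:NC,66:ND,73:NA,76:NE]
Op 8: add NF@88 -> ring=[14:NB,60:NC,66:ND,73:NA,76:NE,88:NF]
Final route key 61: smallest pos >= 61 is 66 -> ND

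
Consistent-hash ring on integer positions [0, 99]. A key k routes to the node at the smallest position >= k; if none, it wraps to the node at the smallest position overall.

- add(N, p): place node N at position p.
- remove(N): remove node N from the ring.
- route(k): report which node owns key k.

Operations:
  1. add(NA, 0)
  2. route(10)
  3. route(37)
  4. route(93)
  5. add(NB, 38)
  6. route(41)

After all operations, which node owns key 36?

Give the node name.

Answer: NB

Derivation:
Op 1: add NA@0 -> ring=[0:NA]
Op 2: route key 10: none >= 10, wrap to smallest pos 0 -> NA
Op 3: route key 37: none >= 37, wrap to smallest pos 0 -> NA
Op 4: route key 93: none >= 93, wrap to smallest pos 0 -> NA
Op 5: add NB@38 -> ring=[0:NA,38:NB]
Op 6: route key 41: none >= 41, wrap to smallest pos 0 -> NA
Final route key 36: smallest pos >= 36 is 38 -> NB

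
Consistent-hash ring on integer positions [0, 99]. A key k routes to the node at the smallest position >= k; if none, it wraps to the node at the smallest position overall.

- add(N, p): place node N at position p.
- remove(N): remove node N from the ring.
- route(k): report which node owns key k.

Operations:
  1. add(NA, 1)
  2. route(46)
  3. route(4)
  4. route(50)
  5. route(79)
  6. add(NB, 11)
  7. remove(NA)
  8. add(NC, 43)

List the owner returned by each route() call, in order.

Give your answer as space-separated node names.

Answer: NA NA NA NA

Derivation:
Op 1: add NA@1 -> ring=[1:NA]
Op 2: route key 46: none >= 46, wrap to smallest pos 1 -> NA
Op 3: route key 4: none >= 4, wrap to smallest pos 1 -> NA
Op 4: route key 50: none >= 50, wrap to smallest pos 1 -> NA
Op 5: route key 79: none >= 79, wrap to smallest pos 1 -> NA
Op 6: add NB@11 -> ring=[1:NA,11:NB]
Op 7: remove NA -> ring=[11:NB]
Op 8: add NC@43 -> ring=[11:NB,43:NC]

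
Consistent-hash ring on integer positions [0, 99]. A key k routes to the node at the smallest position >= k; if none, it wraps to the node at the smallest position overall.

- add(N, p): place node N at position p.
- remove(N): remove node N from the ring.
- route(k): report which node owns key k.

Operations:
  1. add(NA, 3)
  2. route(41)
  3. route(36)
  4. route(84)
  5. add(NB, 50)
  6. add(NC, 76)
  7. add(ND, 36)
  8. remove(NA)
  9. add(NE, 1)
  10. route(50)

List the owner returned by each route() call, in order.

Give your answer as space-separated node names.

Op 1: add NA@3 -> ring=[3:NA]
Op 2: route key 41: none >= 41, wrap to smallest pos 3 -> NA
Op 3: route key 36: none >= 36, wrap to smallest pos 3 -> NA
Op 4: route key 84: none >= 84, wrap to smallest pos 3 -> NA
Op 5: add NB@50 -> ring=[3:NA,50:NB]
Op 6: add NC@76 -> ring=[3:NA,50:NB,76:NC]
Op 7: add ND@36 -> ring=[3:NA,36:ND,50:NB,76:NC]
Op 8: remove NA -> ring=[36:ND,50:NB,76:NC]
Op 9: add NE@1 -> ring=[1:NE,36:ND,50:NB,76:NC]
Op 10: route key 50: smallest pos >= 50 is 50 -> NB

Answer: NA NA NA NB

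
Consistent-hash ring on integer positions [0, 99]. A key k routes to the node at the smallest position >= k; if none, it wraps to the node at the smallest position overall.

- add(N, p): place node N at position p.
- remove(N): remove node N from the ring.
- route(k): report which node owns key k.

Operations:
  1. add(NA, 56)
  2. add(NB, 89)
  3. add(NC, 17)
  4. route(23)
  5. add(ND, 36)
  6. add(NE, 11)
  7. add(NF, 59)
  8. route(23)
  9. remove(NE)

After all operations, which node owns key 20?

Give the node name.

Answer: ND

Derivation:
Op 1: add NA@56 -> ring=[56:NA]
Op 2: add NB@89 -> ring=[56:NA,89:NB]
Op 3: add NC@17 -> ring=[17:NC,56:NA,89:NB]
Op 4: route key 23: smallest pos >= 23 is 56 -> NA
Op 5: add ND@36 -> ring=[17:NC,36:ND,56:NA,89:NB]
Op 6: add NE@11 -> ring=[11:NE,17:NC,36:ND,56:NA,89:NB]
Op 7: add NF@59 -> ring=[11:NE,17:NC,36:ND,56:NA,59:NF,89:NB]
Op 8: route key 23: smallest pos >= 23 is 36 -> ND
Op 9: remove NE -> ring=[17:NC,36:ND,56:NA,59:NF,89:NB]
Final route key 20: smallest pos >= 20 is 36 -> ND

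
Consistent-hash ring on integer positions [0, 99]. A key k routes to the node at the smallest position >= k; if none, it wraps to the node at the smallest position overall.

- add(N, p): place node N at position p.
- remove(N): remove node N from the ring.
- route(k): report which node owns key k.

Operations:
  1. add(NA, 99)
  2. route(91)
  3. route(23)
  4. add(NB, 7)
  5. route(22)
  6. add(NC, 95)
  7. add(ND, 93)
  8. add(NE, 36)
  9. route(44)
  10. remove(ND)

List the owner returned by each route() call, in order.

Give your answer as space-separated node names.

Answer: NA NA NA ND

Derivation:
Op 1: add NA@99 -> ring=[99:NA]
Op 2: route key 91: smallest pos >= 91 is 99 -> NA
Op 3: route key 23: smallest pos >= 23 is 99 -> NA
Op 4: add NB@7 -> ring=[7:NB,99:NA]
Op 5: route key 22: smallest pos >= 22 is 99 -> NA
Op 6: add NC@95 -> ring=[7:NB,95:NC,99:NA]
Op 7: add ND@93 -> ring=[7:NB,93:ND,95:NC,99:NA]
Op 8: add NE@36 -> ring=[7:NB,36:NE,93:ND,95:NC,99:NA]
Op 9: route key 44: smallest pos >= 44 is 93 -> ND
Op 10: remove ND -> ring=[7:NB,36:NE,95:NC,99:NA]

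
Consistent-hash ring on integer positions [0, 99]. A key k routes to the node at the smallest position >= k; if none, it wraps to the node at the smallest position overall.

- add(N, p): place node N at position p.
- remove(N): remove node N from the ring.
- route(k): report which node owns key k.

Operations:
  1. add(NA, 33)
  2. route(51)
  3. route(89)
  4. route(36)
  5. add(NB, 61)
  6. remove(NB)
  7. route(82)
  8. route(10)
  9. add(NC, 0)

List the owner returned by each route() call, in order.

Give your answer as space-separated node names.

Answer: NA NA NA NA NA

Derivation:
Op 1: add NA@33 -> ring=[33:NA]
Op 2: route key 51: none >= 51, wrap to smallest pos 33 -> NA
Op 3: route key 89: none >= 89, wrap to smallest pos 33 -> NA
Op 4: route key 36: none >= 36, wrap to smallest pos 33 -> NA
Op 5: add NB@61 -> ring=[33:NA,61:NB]
Op 6: remove NB -> ring=[33:NA]
Op 7: route key 82: none >= 82, wrap to smallest pos 33 -> NA
Op 8: route key 10: smallest pos >= 10 is 33 -> NA
Op 9: add NC@0 -> ring=[0:NC,33:NA]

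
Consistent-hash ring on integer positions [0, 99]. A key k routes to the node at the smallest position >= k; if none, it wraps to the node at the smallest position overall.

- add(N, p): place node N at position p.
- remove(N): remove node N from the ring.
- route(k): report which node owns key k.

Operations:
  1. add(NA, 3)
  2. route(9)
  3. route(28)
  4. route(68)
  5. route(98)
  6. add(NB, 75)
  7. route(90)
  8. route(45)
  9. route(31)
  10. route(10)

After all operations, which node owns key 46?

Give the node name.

Op 1: add NA@3 -> ring=[3:NA]
Op 2: route key 9: none >= 9, wrap to smallest pos 3 -> NA
Op 3: route key 28: none >= 28, wrap to smallest pos 3 -> NA
Op 4: route key 68: none >= 68, wrap to smallest pos 3 -> NA
Op 5: route key 98: none >= 98, wrap to smallest pos 3 -> NA
Op 6: add NB@75 -> ring=[3:NA,75:NB]
Op 7: route key 90: none >= 90, wrap to smallest pos 3 -> NA
Op 8: route key 45: smallest pos >= 45 is 75 -> NB
Op 9: route key 31: smallest pos >= 31 is 75 -> NB
Op 10: route key 10: smallest pos >= 10 is 75 -> NB
Final route key 46: smallest pos >= 46 is 75 -> NB

Answer: NB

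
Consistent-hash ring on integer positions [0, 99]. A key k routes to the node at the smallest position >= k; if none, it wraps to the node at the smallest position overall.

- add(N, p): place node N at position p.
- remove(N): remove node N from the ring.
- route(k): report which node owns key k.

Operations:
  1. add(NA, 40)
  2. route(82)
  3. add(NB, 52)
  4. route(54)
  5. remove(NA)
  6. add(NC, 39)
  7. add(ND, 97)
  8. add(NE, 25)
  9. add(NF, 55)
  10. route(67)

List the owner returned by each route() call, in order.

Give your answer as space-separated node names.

Answer: NA NA ND

Derivation:
Op 1: add NA@40 -> ring=[40:NA]
Op 2: route key 82: none >= 82, wrap to smallest pos 40 -> NA
Op 3: add NB@52 -> ring=[40:NA,52:NB]
Op 4: route key 54: none >= 54, wrap to smallest pos 40 -> NA
Op 5: remove NA -> ring=[52:NB]
Op 6: add NC@39 -> ring=[39:NC,52:NB]
Op 7: add ND@97 -> ring=[39:NC,52:NB,97:ND]
Op 8: add NE@25 -> ring=[25:NE,39:NC,52:NB,97:ND]
Op 9: add NF@55 -> ring=[25:NE,39:NC,52:NB,55:NF,97:ND]
Op 10: route key 67: smallest pos >= 67 is 97 -> ND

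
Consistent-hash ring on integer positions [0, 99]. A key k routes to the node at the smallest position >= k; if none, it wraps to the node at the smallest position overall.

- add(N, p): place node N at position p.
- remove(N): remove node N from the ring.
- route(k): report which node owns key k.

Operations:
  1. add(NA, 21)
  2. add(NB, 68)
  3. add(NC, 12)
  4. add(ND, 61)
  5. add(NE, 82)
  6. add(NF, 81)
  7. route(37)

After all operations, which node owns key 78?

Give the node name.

Answer: NF

Derivation:
Op 1: add NA@21 -> ring=[21:NA]
Op 2: add NB@68 -> ring=[21:NA,68:NB]
Op 3: add NC@12 -> ring=[12:NC,21:NA,68:NB]
Op 4: add ND@61 -> ring=[12:NC,21:NA,61:ND,68:NB]
Op 5: add NE@82 -> ring=[12:NC,21:NA,61:ND,68:NB,82:NE]
Op 6: add NF@81 -> ring=[12:NC,21:NA,61:ND,68:NB,81:NF,82:NE]
Op 7: route key 37: smallest pos >= 37 is 61 -> ND
Final route key 78: smallest pos >= 78 is 81 -> NF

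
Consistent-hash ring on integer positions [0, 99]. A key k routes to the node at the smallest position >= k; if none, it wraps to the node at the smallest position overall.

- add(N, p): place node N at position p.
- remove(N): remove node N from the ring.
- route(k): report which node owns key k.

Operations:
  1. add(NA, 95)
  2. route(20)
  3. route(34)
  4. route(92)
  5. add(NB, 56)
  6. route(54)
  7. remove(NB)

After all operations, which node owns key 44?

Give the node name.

Answer: NA

Derivation:
Op 1: add NA@95 -> ring=[95:NA]
Op 2: route key 20: smallest pos >= 20 is 95 -> NA
Op 3: route key 34: smallest pos >= 34 is 95 -> NA
Op 4: route key 92: smallest pos >= 92 is 95 -> NA
Op 5: add NB@56 -> ring=[56:NB,95:NA]
Op 6: route key 54: smallest pos >= 54 is 56 -> NB
Op 7: remove NB -> ring=[95:NA]
Final route key 44: smallest pos >= 44 is 95 -> NA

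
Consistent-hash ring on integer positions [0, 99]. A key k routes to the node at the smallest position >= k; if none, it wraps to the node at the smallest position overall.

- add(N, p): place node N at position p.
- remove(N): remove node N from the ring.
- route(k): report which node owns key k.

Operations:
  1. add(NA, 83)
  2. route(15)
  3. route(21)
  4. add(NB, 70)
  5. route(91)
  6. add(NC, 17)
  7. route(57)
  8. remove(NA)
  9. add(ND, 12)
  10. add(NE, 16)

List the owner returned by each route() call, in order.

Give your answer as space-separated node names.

Answer: NA NA NB NB

Derivation:
Op 1: add NA@83 -> ring=[83:NA]
Op 2: route key 15: smallest pos >= 15 is 83 -> NA
Op 3: route key 21: smallest pos >= 21 is 83 -> NA
Op 4: add NB@70 -> ring=[70:NB,83:NA]
Op 5: route key 91: none >= 91, wrap to smallest pos 70 -> NB
Op 6: add NC@17 -> ring=[17:NC,70:NB,83:NA]
Op 7: route key 57: smallest pos >= 57 is 70 -> NB
Op 8: remove NA -> ring=[17:NC,70:NB]
Op 9: add ND@12 -> ring=[12:ND,17:NC,70:NB]
Op 10: add NE@16 -> ring=[12:ND,16:NE,17:NC,70:NB]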